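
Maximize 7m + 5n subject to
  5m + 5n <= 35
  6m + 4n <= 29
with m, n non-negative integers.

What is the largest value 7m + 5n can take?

35

The continuous relaxation peaks at (0.5, 6.5) with value 36.00; rounding to a feasible lattice point costs some objective.
(m,n)=(0,7) is feasible, giving 35.
(m,n)=(1,5) is feasible, giving 32.
(m,n)=(0,6) is feasible, giving 30.
No feasible integer point exceeds 35.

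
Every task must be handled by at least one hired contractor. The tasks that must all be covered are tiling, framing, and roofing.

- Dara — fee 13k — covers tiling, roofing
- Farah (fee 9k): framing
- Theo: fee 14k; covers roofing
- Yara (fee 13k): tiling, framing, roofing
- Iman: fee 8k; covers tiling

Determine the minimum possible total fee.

13

This is a weighted set-cover instance.
Yara alone covers tiling, framing, roofing — every task.
Total fee: 13.
No cover costs less than 13.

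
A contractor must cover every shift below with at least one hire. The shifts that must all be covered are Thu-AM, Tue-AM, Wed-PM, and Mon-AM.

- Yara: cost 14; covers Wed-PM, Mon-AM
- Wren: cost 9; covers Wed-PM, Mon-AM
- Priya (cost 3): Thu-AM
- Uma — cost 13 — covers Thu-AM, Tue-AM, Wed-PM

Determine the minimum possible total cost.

22

The greedy cost-per-new-shift heuristic would pick Priya, Wren, and Uma for 25, but a cheaper cover exists.
Choose Wren and Uma: together they cover Thu-AM, Tue-AM, Wed-PM, Mon-AM — every shift.
Total cost: 9 + 13 = 22.
No cover costs less than 22.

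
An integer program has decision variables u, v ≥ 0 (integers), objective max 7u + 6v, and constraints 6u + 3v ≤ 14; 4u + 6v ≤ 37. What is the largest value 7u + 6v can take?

24

(u,v)=(0,4): 6·0+3·4=12≤14, 4·0+6·4=24≤37, objective 24.
(u,v)=(0,3): 6·0+3·3=9≤14, 4·0+6·3=18≤37, objective 18.
Maximum is 24 at (u,v)=(0,4).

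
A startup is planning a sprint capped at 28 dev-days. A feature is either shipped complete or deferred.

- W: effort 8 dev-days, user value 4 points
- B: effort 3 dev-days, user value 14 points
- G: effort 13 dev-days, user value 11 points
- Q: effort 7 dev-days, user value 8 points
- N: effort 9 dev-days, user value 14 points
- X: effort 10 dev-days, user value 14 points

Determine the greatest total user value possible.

42

Take B, N, and X: effort 3 + 9 + 10 = 22 ≤ 28, user value 14 + 14 + 14 = 42.
No other feasible combination does better.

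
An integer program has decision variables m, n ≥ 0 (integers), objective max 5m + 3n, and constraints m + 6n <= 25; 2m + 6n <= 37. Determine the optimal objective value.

(m,n)=(18,0): 1·18+6·0=18≤25, 2·18+6·0=36≤37, objective 90.
(m,n)=(17,0): 1·17+6·0=17≤25, 2·17+6·0=34≤37, objective 85.
No feasible integer point exceeds 90.

90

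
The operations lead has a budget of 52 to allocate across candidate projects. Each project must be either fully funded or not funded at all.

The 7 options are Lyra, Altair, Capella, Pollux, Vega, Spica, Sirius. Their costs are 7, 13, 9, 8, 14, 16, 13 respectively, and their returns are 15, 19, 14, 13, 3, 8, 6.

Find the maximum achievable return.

67

This is a 0-1 knapsack instance.
Allowing fractional choices, the relaxed optimum would be about 68.5, but projects are indivisible.
Lyra + Altair + Capella + Pollux: cost 7 + 13 + 9 + 8 = 37 ≤ 52, return 15 + 19 + 14 + 13 = 61.
Lyra + Altair + Capella + Pollux + Vega: cost 7 + 13 + 9 + 8 + 14 = 51 ≤ 52, return 15 + 19 + 14 + 13 + 3 = 64.
Lyra + Altair + Capella + Pollux + Sirius: cost 7 + 13 + 9 + 8 + 13 = 50 ≤ 52, return 15 + 19 + 14 + 13 + 6 = 67.
Best is Lyra, Altair, Capella, Pollux, and Sirius with total return 67.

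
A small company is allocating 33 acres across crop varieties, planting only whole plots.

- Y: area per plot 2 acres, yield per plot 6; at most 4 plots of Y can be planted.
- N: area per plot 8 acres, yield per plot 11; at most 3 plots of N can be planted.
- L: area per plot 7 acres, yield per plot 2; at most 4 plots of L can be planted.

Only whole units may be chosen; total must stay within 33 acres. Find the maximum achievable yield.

57

Take 4×Y and 3×N: area 32 ≤ 33, yield 4·6 + 3·11 = 57.
Y has the best ratio (6/2) and is taken to its limit of 4; remaining capacity is filled optimally with the others.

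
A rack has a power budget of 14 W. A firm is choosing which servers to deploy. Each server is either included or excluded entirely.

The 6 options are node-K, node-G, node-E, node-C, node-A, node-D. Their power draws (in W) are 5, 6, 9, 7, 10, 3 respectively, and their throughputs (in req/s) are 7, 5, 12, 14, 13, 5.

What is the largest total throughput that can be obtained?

21

Allowing fractional choices, the relaxed optimum would be about 24.6, but servers are indivisible.
node-G + node-C: power draw 6 + 7 = 13 ≤ 14, throughput 5 + 14 = 19.
node-K + node-C: power draw 5 + 7 = 12 ≤ 14, throughput 7 + 14 = 21.
node-C + node-D: power draw 7 + 3 = 10 ≤ 14, throughput 14 + 5 = 19.
Best is node-K and node-C with total throughput 21.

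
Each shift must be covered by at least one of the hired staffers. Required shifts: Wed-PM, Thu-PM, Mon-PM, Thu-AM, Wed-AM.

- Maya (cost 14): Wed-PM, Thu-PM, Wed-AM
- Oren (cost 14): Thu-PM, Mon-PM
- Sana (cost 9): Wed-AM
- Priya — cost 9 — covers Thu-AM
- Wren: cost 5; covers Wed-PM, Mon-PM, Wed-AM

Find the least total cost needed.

Choose Maya, Priya, and Wren: together they cover Wed-PM, Thu-PM, Mon-PM, Thu-AM, Wed-AM — every shift.
Total cost: 14 + 9 + 5 = 28.

28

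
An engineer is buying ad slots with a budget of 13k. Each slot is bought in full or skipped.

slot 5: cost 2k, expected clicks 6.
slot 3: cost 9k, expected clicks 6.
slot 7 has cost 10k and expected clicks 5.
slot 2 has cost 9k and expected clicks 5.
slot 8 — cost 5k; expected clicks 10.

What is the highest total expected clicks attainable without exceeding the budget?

Treat it as a binary knapsack problem.
slot 5 + slot 2: cost 2 + 9 = 11 ≤ 13, expected clicks 6 + 5 = 11.
slot 5 + slot 8: cost 2 + 5 = 7 ≤ 13, expected clicks 6 + 10 = 16.
slot 5 + slot 3: cost 2 + 9 = 11 ≤ 13, expected clicks 6 + 6 = 12.
Best is slot 5 and slot 8 with total expected clicks 16.

16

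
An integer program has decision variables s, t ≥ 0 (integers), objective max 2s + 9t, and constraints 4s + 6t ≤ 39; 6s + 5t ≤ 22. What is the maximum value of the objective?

36

Relaxing integrality, the LP optimum is 39.60 at (s,t) = (0, 4.4), which is not an integer point.
(s,t)=(0,4): 4·0+6·4=24≤39, 6·0+5·4=20≤22, objective 36.
(s,t)=(1,3): 4·1+6·3=22≤39, 6·1+5·3=21≤22, objective 29.
(s,t)=(0,3): 4·0+6·3=18≤39, 6·0+5·3=15≤22, objective 27.
Maximum is 36 at (s,t)=(0,4).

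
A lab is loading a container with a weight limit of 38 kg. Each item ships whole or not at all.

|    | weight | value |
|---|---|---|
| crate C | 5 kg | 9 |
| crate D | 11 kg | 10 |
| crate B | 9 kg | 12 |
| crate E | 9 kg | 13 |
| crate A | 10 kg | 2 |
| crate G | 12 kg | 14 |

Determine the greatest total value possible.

48

This is a 0-1 knapsack instance.
Allowing fractional choices, the relaxed optimum would be about 50.7, but items are indivisible.
crate C + crate B + crate E + crate G: weight 5 + 9 + 9 + 12 = 35 ≤ 38, value 9 + 12 + 13 + 14 = 48.
crate C + crate D + crate E + crate G: weight 5 + 11 + 9 + 12 = 37 ≤ 38, value 9 + 10 + 13 + 14 = 46.
Best is crate C, crate B, crate E, and crate G with total value 48.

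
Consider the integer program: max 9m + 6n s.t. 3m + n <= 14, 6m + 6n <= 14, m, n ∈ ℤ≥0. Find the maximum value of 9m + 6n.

The continuous relaxation peaks at (2.33, 0) with value 21.00; rounding to a feasible lattice point costs some objective.
(m,n)=(2,0): 3·2+1·0=6≤14, 6·2+6·0=12≤14, objective 18.
(m,n)=(1,1): 3·1+1·1=4≤14, 6·1+6·1=12≤14, objective 15.
(m,n)=(1,0): 3·1+1·0=3≤14, 6·1+6·0=6≤14, objective 9.
No feasible integer point exceeds 18.

18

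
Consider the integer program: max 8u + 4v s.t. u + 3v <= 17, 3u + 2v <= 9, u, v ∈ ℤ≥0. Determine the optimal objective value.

(u,v)=(3,0): 1·3+3·0=3≤17, 3·3+2·0=9≤9, objective 24.
(u,v)=(2,1): 1·2+3·1=5≤17, 3·2+2·1=8≤9, objective 20.
(u,v)=(2,0): 1·2+3·0=2≤17, 3·2+2·0=6≤9, objective 16.
No feasible integer point exceeds 24.

24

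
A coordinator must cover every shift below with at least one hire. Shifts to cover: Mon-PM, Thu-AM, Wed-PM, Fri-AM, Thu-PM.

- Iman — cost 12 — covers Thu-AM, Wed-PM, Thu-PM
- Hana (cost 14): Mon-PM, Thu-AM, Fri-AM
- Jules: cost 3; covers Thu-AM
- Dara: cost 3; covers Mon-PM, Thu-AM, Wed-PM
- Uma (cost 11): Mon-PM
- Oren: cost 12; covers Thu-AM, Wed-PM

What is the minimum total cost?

This is a weighted set-cover instance.
The greedy cost-per-new-shift heuristic would pick Dara, Iman, and Hana for 29, but a cheaper cover exists.
Choose Iman and Hana: together they cover Mon-PM, Thu-AM, Wed-PM, Fri-AM, Thu-PM — every shift.
Total cost: 12 + 14 = 26.
No cover costs less than 26.

26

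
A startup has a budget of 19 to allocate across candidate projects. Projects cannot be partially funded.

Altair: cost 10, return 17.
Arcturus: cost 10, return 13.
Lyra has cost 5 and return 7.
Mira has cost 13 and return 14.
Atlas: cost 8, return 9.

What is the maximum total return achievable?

Treat it as a binary knapsack problem.
Allowing fractional choices, the relaxed optimum would be about 29.2, but projects are indivisible.
Arcturus + Atlas: cost 10 + 8 = 18 ≤ 19, return 13 + 9 = 22.
Altair + Lyra: cost 10 + 5 = 15 ≤ 19, return 17 + 7 = 24.
Altair + Atlas: cost 10 + 8 = 18 ≤ 19, return 17 + 9 = 26.
Best is Altair and Atlas with total return 26.

26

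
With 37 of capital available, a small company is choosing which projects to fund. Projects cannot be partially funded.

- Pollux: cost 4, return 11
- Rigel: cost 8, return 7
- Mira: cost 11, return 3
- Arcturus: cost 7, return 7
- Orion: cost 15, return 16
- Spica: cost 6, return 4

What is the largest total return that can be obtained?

41

Take Pollux, Rigel, Arcturus, and Orion: cost 4 + 8 + 7 + 15 = 34 ≤ 37, return 11 + 7 + 7 + 16 = 41.
No other feasible combination does better.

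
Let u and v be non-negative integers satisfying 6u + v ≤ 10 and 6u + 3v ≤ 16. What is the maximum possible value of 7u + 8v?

Relaxing integrality, the LP optimum is 42.67 at (u,v) = (0, 5.33), which is not an integer point.
(u,v)=(0,5): 6·0+1·5=5≤10, 6·0+3·5=15≤16, objective 40.
(u,v)=(0,4): 6·0+1·4=4≤10, 6·0+3·4=12≤16, objective 32.
No feasible integer point exceeds 40.

40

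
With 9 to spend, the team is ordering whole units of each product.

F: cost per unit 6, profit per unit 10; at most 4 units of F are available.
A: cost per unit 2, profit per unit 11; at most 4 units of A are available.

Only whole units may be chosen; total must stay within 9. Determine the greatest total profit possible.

44

A has the best ratio (11/2); taking only A gives at most 4×11 = 44 (stopped by the cost limit).
Optimal: 4×A: cost 8 ≤ 9, profit 4·11 = 44.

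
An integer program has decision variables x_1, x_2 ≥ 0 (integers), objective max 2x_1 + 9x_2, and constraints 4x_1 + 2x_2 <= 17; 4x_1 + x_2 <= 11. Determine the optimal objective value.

72

(x_1,x_2)=(0,8) is feasible, giving 72.
(x_1,x_2)=(0,7) is feasible, giving 63.
Maximum is 72 at (x_1,x_2)=(0,8).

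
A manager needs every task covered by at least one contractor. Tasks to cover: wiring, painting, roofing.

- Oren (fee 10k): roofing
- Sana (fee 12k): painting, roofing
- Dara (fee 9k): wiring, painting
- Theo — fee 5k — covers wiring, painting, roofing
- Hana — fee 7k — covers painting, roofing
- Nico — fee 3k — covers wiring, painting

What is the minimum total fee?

5

The greedy cost-per-new-task heuristic would pick Nico and Theo for 8, but a cheaper cover exists.
Theo alone covers wiring, painting, roofing — every task.
Total fee: 5.
No cover costs less than 5.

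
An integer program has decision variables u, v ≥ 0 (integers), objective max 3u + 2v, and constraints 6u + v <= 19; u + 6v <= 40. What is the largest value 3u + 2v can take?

18

Relaxing integrality, the LP optimum is 18.97 at (u,v) = (2.11, 6.31), which is not an integer point.
(u,v)=(2,6): 6·2+1·6=18≤19, 1·2+6·6=38≤40, objective 18.
(u,v)=(2,5): 6·2+1·5=17≤19, 1·2+6·5=32≤40, objective 16.
(u,v)=(1,6): 6·1+1·6=12≤19, 1·1+6·6=37≤40, objective 15.
No feasible integer point exceeds 18.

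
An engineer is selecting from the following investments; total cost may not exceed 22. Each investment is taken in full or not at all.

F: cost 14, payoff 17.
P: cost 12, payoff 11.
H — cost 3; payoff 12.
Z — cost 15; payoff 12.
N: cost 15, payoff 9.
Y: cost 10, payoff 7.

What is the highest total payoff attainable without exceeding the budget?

29

Take F and H: cost 14 + 3 = 17 ≤ 22, payoff 17 + 12 = 29.
No other feasible combination does better.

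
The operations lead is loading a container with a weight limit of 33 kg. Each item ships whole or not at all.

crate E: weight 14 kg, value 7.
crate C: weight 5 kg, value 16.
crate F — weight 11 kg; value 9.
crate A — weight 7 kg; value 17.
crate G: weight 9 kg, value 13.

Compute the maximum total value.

Treat it as a binary knapsack problem.
Allowing fractional choices, the relaxed optimum would be about 55.5, but items are indivisible.
crate C + crate F + crate A + crate G: weight 5 + 11 + 7 + 9 = 32 ≤ 33, value 16 + 9 + 17 + 13 = 55.
crate C + crate A + crate G: weight 5 + 7 + 9 = 21 ≤ 33, value 16 + 17 + 13 = 46.
Best is crate C, crate F, crate A, and crate G with total value 55.

55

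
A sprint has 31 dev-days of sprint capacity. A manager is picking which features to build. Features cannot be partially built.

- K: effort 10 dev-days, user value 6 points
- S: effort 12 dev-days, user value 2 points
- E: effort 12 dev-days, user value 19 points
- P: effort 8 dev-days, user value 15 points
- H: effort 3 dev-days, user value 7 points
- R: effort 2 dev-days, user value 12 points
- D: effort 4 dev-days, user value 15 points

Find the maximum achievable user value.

68

Allowing fractional choices, the relaxed optimum would be about 69.2, but features are indivisible.
K + E + H + R + D: effort 10 + 12 + 3 + 2 + 4 = 31 ≤ 31, user value 6 + 19 + 7 + 12 + 15 = 59.
E + P + R + D: effort 12 + 8 + 2 + 4 = 26 ≤ 31, user value 19 + 15 + 12 + 15 = 61.
E + P + H + R + D: effort 12 + 8 + 3 + 2 + 4 = 29 ≤ 31, user value 19 + 15 + 7 + 12 + 15 = 68.
Best is E, P, H, R, and D with total user value 68.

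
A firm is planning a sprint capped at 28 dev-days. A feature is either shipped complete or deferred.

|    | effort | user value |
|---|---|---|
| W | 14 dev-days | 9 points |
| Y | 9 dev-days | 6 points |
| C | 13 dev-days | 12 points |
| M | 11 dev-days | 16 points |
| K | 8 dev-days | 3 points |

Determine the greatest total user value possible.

Take C and M: effort 13 + 11 = 24 ≤ 28, user value 12 + 16 = 28.
No other feasible combination does better.

28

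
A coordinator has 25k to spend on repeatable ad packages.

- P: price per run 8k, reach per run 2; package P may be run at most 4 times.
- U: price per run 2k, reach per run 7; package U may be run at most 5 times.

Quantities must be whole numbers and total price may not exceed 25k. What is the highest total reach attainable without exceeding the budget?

This is a bounded integer knapsack.
Take 1×P and 5×U: price 18 ≤ 25, reach 1·2 + 5·7 = 37.
U has the best ratio (7/2) and is taken to its limit of 5; remaining capacity is filled optimally with the others.

37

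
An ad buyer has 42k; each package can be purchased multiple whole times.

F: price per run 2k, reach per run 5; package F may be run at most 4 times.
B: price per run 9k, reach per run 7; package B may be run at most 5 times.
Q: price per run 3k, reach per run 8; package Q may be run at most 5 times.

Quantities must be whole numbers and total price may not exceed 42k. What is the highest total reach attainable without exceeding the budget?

Q has the best ratio (8/3); taking only Q gives at most 5×8 = 40 (stopped by the supply cap of 5).
Mixing does better — 4×F, 2×B, and 5×Q: price 41 ≤ 42, reach 4·5 + 2·7 + 5·8 = 74.

74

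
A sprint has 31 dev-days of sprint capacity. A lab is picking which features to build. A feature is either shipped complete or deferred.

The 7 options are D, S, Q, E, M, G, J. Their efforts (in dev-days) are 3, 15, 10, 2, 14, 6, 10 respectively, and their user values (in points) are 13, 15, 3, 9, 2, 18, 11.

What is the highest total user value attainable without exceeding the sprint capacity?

Allowing fractional choices, the relaxed optimum would be about 61.0, but features are indivisible.
D + S + E + G: effort 3 + 15 + 2 + 6 = 26 ≤ 31, user value 13 + 15 + 9 + 18 = 55.
D + Q + E + G + J: effort 3 + 10 + 2 + 6 + 10 = 31 ≤ 31, user value 13 + 3 + 9 + 18 + 11 = 54.
D + E + G + J: effort 3 + 2 + 6 + 10 = 21 ≤ 31, user value 13 + 9 + 18 + 11 = 51.
Best is D, S, E, and G with total user value 55.

55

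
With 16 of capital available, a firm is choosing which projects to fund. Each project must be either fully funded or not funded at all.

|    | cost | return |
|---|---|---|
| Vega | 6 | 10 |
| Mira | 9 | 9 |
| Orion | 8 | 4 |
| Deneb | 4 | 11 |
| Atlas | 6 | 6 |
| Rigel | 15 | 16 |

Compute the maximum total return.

27

Treat it as a binary knapsack problem.
Take Vega, Deneb, and Atlas: cost 6 + 4 + 6 = 16 ≤ 16, return 10 + 11 + 6 = 27.
No other feasible combination does better.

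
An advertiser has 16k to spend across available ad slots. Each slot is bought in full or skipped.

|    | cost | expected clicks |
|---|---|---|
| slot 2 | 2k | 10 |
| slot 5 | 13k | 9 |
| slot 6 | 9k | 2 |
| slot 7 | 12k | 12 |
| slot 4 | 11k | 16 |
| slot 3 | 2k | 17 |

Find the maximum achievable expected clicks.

43

Take slot 2, slot 4, and slot 3: cost 2 + 11 + 2 = 15 ≤ 16, expected clicks 10 + 16 + 17 = 43.
No other feasible combination does better.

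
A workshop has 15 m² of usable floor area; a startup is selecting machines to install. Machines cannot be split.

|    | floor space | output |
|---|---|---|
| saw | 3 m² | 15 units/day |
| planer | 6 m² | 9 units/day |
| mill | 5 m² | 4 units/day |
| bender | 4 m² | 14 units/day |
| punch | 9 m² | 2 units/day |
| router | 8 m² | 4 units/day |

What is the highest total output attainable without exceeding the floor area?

38

Allowing fractional choices, the relaxed optimum would be about 39.6, but machines are indivisible.
saw + planer + bender: floor space 3 + 6 + 4 = 13 ≤ 15, output 15 + 9 + 14 = 38.
saw + mill + bender: floor space 3 + 5 + 4 = 12 ≤ 15, output 15 + 4 + 14 = 33.
Best is saw, planer, and bender with total output 38.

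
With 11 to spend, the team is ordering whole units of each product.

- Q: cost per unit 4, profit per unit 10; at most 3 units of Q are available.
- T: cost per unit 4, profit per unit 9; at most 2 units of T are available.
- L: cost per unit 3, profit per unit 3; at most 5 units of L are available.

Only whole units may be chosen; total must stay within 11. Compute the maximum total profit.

23

This is a bounded integer knapsack.
Take 2×Q and 1×L: cost 11 ≤ 11, profit 2·10 + 1·3 = 23.
No other integer combination yields more.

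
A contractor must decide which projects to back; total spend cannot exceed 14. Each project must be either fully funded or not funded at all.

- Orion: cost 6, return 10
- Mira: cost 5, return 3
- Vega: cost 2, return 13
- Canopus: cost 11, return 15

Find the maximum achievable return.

This is a 0-1 knapsack instance.
Allowing fractional choices, the relaxed optimum would be about 31.2, but projects are indivisible.
Orion + Vega: cost 6 + 2 = 8 ≤ 14, return 10 + 13 = 23.
Vega + Canopus: cost 2 + 11 = 13 ≤ 14, return 13 + 15 = 28.
Orion + Mira + Vega: cost 6 + 5 + 2 = 13 ≤ 14, return 10 + 3 + 13 = 26.
Best is Vega and Canopus with total return 28.

28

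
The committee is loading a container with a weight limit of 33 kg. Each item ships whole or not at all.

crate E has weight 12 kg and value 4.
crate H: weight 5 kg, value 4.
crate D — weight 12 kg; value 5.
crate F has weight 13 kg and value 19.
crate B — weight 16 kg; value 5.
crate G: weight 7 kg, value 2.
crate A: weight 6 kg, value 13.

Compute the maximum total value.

38

Take crate H, crate F, crate G, and crate A: weight 5 + 13 + 7 + 6 = 31 ≤ 33, value 4 + 19 + 2 + 13 = 38.
No other feasible combination does better.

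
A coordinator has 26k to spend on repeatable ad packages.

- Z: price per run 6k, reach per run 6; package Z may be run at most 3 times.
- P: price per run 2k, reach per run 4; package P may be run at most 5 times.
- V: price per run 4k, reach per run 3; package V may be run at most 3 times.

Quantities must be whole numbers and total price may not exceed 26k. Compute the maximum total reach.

35

This is a bounded integer knapsack.
Take 2×Z, 5×P, and 1×V: price 26 ≤ 26, reach 2·6 + 5·4 + 1·3 = 35.
P has the best ratio (4/2) and is taken to its limit of 5; remaining capacity is filled optimally with the others.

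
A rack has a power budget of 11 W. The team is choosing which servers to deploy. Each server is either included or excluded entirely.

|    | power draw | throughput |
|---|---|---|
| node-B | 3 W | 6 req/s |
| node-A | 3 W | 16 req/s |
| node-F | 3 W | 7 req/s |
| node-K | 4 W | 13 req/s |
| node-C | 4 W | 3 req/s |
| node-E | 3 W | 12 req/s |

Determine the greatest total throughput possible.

Allowing fractional choices, the relaxed optimum would be about 43.3, but servers are indivisible.
node-A + node-F + node-E: power draw 3 + 3 + 3 = 9 ≤ 11, throughput 16 + 7 + 12 = 35.
node-A + node-K + node-E: power draw 3 + 4 + 3 = 10 ≤ 11, throughput 16 + 13 + 12 = 41.
node-A + node-F + node-K: power draw 3 + 3 + 4 = 10 ≤ 11, throughput 16 + 7 + 13 = 36.
Best is node-A, node-K, and node-E with total throughput 41.

41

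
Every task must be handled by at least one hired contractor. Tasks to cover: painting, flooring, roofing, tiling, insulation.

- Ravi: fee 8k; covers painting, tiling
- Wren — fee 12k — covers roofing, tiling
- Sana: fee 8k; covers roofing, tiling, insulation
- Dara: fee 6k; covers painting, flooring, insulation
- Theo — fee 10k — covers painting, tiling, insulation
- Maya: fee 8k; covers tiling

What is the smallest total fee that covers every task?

14

Choose Sana and Dara: together they cover painting, flooring, roofing, tiling, insulation — every task.
Total fee: 8 + 6 = 14.
No cover costs less than 14.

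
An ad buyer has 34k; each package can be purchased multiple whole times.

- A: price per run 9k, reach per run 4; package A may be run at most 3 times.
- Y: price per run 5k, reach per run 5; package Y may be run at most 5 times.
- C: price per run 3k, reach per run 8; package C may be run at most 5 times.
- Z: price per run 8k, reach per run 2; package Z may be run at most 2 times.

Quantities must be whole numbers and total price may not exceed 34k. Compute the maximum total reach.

55

C has the best ratio (8/3); taking only C gives at most 5×8 = 40 (stopped by the supply cap of 5).
Mixing does better — 3×Y and 5×C: price 30 ≤ 34, reach 3·5 + 5·8 = 55.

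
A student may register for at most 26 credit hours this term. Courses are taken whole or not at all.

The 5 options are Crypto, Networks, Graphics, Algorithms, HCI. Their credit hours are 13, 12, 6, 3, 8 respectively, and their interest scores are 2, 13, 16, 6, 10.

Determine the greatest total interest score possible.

39

Take Networks, Graphics, and HCI: credit hours 12 + 6 + 8 = 26 ≤ 26, interest score 13 + 16 + 10 = 39.
No other feasible combination does better.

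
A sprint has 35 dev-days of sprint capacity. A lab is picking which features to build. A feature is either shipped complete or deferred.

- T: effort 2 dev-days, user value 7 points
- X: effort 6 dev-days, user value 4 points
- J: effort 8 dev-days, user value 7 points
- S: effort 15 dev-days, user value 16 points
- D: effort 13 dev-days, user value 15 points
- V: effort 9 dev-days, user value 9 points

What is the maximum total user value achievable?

Take T, J, S, and V: effort 2 + 8 + 15 + 9 = 34 ≤ 35, user value 7 + 7 + 16 + 9 = 39.
No other feasible combination does better.

39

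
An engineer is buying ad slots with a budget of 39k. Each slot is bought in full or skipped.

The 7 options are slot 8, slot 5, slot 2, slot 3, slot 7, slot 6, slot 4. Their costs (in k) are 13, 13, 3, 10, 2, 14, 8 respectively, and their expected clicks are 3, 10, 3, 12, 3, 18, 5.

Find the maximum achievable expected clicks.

43

Allowing fractional choices, the relaxed optimum would be about 43.7, but ad slots are indivisible.
slot 2 + slot 3 + slot 7 + slot 6 + slot 4: cost 3 + 10 + 2 + 14 + 8 = 37 ≤ 39, expected clicks 3 + 12 + 3 + 18 + 5 = 41.
slot 5 + slot 3 + slot 7 + slot 6: cost 13 + 10 + 2 + 14 = 39 ≤ 39, expected clicks 10 + 12 + 3 + 18 = 43.
Best is slot 5, slot 3, slot 7, and slot 6 with total expected clicks 43.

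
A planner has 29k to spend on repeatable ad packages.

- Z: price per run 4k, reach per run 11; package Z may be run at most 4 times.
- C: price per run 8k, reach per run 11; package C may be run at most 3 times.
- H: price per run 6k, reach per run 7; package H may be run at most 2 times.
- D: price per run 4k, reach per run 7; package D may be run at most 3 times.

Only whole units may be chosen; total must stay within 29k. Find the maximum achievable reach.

65

This is a bounded integer knapsack.
Take 4×Z and 3×D: price 28 ≤ 29, reach 4·11 + 3·7 = 65.
Z has the best ratio (11/4) and is taken to its limit of 4; remaining capacity is filled optimally with the others.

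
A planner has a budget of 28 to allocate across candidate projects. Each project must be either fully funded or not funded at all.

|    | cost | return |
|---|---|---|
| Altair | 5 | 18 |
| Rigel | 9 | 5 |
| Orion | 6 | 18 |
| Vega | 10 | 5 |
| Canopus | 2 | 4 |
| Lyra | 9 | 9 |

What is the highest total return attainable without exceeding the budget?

Allowing fractional choices, the relaxed optimum would be about 52.3, but projects are indivisible.
Altair + Orion + Canopus + Lyra: cost 5 + 6 + 2 + 9 = 22 ≤ 28, return 18 + 18 + 4 + 9 = 49.
Altair + Orion + Lyra: cost 5 + 6 + 9 = 20 ≤ 28, return 18 + 18 + 9 = 45.
Best is Altair, Orion, Canopus, and Lyra with total return 49.

49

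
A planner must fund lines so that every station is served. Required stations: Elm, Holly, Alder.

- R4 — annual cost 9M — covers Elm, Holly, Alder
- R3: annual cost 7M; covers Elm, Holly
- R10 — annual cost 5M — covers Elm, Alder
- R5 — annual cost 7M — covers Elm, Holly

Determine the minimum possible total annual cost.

This is a weighted set-cover instance.
The greedy cost-per-new-station heuristic would pick R10 and R3 for 12, but a cheaper cover exists.
R4 alone covers Elm, Holly, Alder — every station.
Total annual cost: 9.
No cover costs less than 9.

9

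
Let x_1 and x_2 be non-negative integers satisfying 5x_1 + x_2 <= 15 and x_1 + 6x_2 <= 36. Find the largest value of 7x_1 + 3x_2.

29

The continuous relaxation peaks at (1.86, 5.69) with value 30.10; rounding to a feasible lattice point costs some objective.
(x_1,x_2)=(2,5): 5·2+1·5=15≤15, 1·2+6·5=32≤36, objective 29.
(x_1,x_2)=(2,4): 5·2+1·4=14≤15, 1·2+6·4=26≤36, objective 26.
(x_1,x_2)=(1,5): 5·1+1·5=10≤15, 1·1+6·5=31≤36, objective 22.
Maximum is 29 at (x_1,x_2)=(2,5).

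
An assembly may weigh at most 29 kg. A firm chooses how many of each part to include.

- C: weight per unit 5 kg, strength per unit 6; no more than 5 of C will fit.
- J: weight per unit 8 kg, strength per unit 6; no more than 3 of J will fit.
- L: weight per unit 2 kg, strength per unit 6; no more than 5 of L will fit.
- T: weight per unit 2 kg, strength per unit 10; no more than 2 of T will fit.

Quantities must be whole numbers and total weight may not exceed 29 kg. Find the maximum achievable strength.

This is a bounded integer knapsack.
3×C, 5×L, and 2×T: weight 29 ≤ 29, strength 3·6 + 5·6 + 2·10 = 68.
1×C, 1×J, 5×L, and 2×T: weight 27 ≤ 29, strength 1·6 + 1·6 + 5·6 + 2·10 = 62.
Best is 68.

68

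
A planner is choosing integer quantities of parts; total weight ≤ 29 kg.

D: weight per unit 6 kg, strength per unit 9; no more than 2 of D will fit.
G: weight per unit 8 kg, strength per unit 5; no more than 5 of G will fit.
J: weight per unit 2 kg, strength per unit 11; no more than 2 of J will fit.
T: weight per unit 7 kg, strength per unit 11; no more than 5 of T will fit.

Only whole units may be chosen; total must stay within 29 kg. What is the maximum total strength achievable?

This is a bounded integer knapsack.
2×J and 3×T: weight 25 ≤ 29, strength 2·11 + 3·11 = 55.
1×D, 1×J, and 3×T: weight 29 ≤ 29, strength 1·9 + 1·11 + 3·11 = 53.
Best is 55.

55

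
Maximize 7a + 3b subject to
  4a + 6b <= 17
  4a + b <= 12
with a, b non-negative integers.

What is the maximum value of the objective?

(a,b)=(3,0) is feasible, giving 21.
(a,b)=(2,1) is feasible, giving 17.
(a,b)=(2,0) is feasible, giving 14.
(a,b)=(1,2) is feasible, giving 13.
The best lattice point is (3,0), giving 21.

21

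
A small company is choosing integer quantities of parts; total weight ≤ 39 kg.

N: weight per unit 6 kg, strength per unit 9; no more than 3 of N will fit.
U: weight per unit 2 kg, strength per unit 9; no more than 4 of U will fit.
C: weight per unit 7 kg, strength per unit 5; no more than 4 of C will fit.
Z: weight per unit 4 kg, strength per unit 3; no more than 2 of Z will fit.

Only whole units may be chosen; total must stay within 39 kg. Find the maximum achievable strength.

This is a bounded integer knapsack.
3×N, 4×U, 1×C, and 1×Z: weight 37 ≤ 39, strength 3·9 + 4·9 + 1·5 + 1·3 = 71.
3×N, 4×U, and 2×Z: weight 34 ≤ 39, strength 3·9 + 4·9 + 2·3 = 69.
Best is 71.

71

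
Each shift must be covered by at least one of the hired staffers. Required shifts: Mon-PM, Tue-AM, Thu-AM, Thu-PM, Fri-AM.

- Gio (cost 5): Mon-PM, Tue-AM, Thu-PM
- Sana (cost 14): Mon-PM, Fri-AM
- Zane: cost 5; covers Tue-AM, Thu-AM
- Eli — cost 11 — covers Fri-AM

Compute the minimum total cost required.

21

Choose Gio, Zane, and Eli: together they cover Mon-PM, Tue-AM, Thu-AM, Thu-PM, Fri-AM — every shift.
Total cost: 5 + 5 + 11 = 21.
No cover costs less than 21.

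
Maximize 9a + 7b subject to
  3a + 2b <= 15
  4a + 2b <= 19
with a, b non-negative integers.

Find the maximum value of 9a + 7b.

Relaxing integrality, the LP optimum is 52.50 at (a,b) = (0, 7.5), which is not an integer point.
(a,b)=(1,6): 3·1+2·6=15≤15, 4·1+2·6=16≤19, objective 51.
(a,b)=(0,7): 3·0+2·7=14≤15, 4·0+2·7=14≤19, objective 49.
(a,b)=(1,5): 3·1+2·5=13≤15, 4·1+2·5=14≤19, objective 44.
(a,b)=(0,6): 3·0+2·6=12≤15, 4·0+2·6=12≤19, objective 42.
No feasible integer point exceeds 51.

51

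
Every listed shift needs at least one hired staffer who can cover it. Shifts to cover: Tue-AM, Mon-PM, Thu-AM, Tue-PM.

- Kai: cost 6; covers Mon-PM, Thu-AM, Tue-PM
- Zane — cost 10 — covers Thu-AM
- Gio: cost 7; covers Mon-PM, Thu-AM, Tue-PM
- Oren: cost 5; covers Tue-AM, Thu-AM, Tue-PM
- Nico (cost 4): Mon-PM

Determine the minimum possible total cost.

9

This is an integer covering problem.
Choose Oren and Nico: together they cover Tue-AM, Mon-PM, Thu-AM, Tue-PM — every shift.
Total cost: 5 + 4 = 9.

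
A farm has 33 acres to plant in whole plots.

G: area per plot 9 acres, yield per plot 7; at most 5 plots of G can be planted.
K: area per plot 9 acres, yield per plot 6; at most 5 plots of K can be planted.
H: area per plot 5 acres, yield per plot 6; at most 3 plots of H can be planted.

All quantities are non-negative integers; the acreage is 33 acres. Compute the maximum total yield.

32

1×G, 1×K, and 3×H: area 33 ≤ 33, yield 1·7 + 1·6 + 3·6 = 31.
2×G and 3×H: area 33 ≤ 33, yield 2·7 + 3·6 = 32.
Best is 32.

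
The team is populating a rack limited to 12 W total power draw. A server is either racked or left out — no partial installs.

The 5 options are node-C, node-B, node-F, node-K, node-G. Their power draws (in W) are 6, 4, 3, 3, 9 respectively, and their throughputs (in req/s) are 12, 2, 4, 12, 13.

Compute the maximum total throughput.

Take node-C, node-F, and node-K: power draw 6 + 3 + 3 = 12 ≤ 12, throughput 12 + 4 + 12 = 28.
No other feasible combination does better.

28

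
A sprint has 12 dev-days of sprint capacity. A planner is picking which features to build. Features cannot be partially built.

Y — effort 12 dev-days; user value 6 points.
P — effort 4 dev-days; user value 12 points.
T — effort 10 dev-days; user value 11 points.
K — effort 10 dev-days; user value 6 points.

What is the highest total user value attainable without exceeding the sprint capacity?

This is a 0-1 knapsack instance.
Take P: effort 4 ≤ 12, user value 12.
No other feasible combination does better.

12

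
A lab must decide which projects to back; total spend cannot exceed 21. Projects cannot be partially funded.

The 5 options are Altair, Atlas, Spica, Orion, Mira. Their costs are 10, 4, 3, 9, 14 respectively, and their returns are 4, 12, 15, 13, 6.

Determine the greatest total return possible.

Take Atlas, Spica, and Orion: cost 4 + 3 + 9 = 16 ≤ 21, return 12 + 15 + 13 = 40.
No other feasible combination does better.

40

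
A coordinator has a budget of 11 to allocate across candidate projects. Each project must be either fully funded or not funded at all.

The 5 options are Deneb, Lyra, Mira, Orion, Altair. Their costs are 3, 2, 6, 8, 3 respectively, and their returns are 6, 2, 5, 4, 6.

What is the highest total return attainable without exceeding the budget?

14

Treat it as a binary knapsack problem.
Allowing fractional choices, the relaxed optimum would be about 16.5, but projects are indivisible.
Lyra + Mira + Altair: cost 2 + 6 + 3 = 11 ≤ 11, return 2 + 5 + 6 = 13.
Deneb + Lyra + Altair: cost 3 + 2 + 3 = 8 ≤ 11, return 6 + 2 + 6 = 14.
Deneb + Lyra + Mira: cost 3 + 2 + 6 = 11 ≤ 11, return 6 + 2 + 5 = 13.
Best is Deneb, Lyra, and Altair with total return 14.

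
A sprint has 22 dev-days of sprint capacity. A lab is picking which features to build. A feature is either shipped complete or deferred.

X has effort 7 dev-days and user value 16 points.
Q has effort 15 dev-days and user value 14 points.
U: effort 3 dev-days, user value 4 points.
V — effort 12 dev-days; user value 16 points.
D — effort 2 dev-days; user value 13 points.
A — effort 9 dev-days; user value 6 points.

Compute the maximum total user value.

X + U + D + A: effort 7 + 3 + 2 + 9 = 21 ≤ 22, user value 16 + 4 + 13 + 6 = 39.
X + V + D: effort 7 + 12 + 2 = 21 ≤ 22, user value 16 + 16 + 13 = 45.
Best is X, V, and D with total user value 45.

45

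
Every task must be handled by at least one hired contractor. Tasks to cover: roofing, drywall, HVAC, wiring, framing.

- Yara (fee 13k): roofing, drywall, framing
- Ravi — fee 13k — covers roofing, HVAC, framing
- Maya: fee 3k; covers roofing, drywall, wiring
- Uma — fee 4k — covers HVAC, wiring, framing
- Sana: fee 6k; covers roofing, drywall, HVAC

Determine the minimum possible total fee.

7

Choose Maya and Uma: together they cover roofing, drywall, HVAC, wiring, framing — every task.
Total fee: 3 + 4 = 7.
No cover costs less than 7.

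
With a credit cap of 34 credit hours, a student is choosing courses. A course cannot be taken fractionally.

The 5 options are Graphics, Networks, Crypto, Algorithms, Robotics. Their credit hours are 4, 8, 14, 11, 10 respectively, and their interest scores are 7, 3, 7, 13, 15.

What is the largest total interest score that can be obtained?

38

This is a 0-1 knapsack instance.
Allowing fractional choices, the relaxed optimum would be about 39.5, but courses are indivisible.
Graphics + Networks + Algorithms + Robotics: credit hours 4 + 8 + 11 + 10 = 33 ≤ 34, interest score 7 + 3 + 13 + 15 = 38.
Graphics + Algorithms + Robotics: credit hours 4 + 11 + 10 = 25 ≤ 34, interest score 7 + 13 + 15 = 35.
Best is Graphics, Networks, Algorithms, and Robotics with total interest score 38.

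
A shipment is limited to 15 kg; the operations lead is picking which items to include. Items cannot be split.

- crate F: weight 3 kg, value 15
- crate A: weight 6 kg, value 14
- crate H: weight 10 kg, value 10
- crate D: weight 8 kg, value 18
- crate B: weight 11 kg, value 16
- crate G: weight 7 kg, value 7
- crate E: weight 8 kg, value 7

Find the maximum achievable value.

Take crate F and crate D: weight 3 + 8 = 11 ≤ 15, value 15 + 18 = 33.
No other feasible combination does better.

33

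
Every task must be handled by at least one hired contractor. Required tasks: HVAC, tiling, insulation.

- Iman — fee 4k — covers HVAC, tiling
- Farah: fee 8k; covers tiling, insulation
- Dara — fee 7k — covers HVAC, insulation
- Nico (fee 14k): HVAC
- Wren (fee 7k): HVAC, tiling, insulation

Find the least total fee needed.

The greedy cost-per-new-task heuristic would pick Iman and Dara for 11, but a cheaper cover exists.
Wren alone covers HVAC, tiling, insulation — every task.
Total fee: 7.
No cover costs less than 7.

7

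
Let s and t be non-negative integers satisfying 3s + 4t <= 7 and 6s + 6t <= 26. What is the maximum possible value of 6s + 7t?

(s,t)=(1,1): 3·1+4·1=7≤7, 6·1+6·1=12≤26, objective 13.
(s,t)=(2,0): 3·2+4·0=6≤7, 6·2+6·0=12≤26, objective 12.
(s,t)=(0,1): 3·0+4·1=4≤7, 6·0+6·1=6≤26, objective 7.
The best lattice point is (1,1), giving 13.

13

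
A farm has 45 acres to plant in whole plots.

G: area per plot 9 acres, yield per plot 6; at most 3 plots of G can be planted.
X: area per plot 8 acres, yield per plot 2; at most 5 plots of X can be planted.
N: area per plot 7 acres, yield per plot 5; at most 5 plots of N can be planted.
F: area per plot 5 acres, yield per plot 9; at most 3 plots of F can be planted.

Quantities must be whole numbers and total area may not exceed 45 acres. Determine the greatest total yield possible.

1×G, 3×N, and 3×F: area 45 ≤ 45, yield 1·6 + 3·5 + 3·9 = 48.
4×N and 3×F: area 43 ≤ 45, yield 4·5 + 3·9 = 47.
Best is 48.

48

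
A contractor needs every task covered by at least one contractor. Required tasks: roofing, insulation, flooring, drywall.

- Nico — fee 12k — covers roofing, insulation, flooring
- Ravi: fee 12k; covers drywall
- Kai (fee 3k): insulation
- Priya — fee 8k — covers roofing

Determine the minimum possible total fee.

This is an integer covering problem.
The greedy cost-per-new-task heuristic would pick Kai, Nico, and Ravi for 27, but a cheaper cover exists.
Choose Nico and Ravi: together they cover roofing, insulation, flooring, drywall — every task.
Total fee: 12 + 12 = 24.
No cover costs less than 24.

24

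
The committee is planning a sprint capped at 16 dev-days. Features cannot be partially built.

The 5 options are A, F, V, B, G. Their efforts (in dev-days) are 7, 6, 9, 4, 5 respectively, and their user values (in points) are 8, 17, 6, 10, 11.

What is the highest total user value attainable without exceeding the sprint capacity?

38

F + G: effort 6 + 5 = 11 ≤ 16, user value 17 + 11 = 28.
A + B + G: effort 7 + 4 + 5 = 16 ≤ 16, user value 8 + 10 + 11 = 29.
F + B + G: effort 6 + 4 + 5 = 15 ≤ 16, user value 17 + 10 + 11 = 38.
Best is F, B, and G with total user value 38.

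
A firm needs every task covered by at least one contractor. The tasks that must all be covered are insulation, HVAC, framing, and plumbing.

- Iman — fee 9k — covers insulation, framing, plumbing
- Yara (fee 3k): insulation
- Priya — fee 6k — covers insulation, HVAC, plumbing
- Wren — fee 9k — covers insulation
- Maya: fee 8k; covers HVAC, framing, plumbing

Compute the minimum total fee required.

The greedy cost-per-new-task heuristic would pick Priya and Maya for 14, but a cheaper cover exists.
Choose Yara and Maya: together they cover insulation, HVAC, framing, plumbing — every task.
Total fee: 3 + 8 = 11.
No cover costs less than 11.

11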